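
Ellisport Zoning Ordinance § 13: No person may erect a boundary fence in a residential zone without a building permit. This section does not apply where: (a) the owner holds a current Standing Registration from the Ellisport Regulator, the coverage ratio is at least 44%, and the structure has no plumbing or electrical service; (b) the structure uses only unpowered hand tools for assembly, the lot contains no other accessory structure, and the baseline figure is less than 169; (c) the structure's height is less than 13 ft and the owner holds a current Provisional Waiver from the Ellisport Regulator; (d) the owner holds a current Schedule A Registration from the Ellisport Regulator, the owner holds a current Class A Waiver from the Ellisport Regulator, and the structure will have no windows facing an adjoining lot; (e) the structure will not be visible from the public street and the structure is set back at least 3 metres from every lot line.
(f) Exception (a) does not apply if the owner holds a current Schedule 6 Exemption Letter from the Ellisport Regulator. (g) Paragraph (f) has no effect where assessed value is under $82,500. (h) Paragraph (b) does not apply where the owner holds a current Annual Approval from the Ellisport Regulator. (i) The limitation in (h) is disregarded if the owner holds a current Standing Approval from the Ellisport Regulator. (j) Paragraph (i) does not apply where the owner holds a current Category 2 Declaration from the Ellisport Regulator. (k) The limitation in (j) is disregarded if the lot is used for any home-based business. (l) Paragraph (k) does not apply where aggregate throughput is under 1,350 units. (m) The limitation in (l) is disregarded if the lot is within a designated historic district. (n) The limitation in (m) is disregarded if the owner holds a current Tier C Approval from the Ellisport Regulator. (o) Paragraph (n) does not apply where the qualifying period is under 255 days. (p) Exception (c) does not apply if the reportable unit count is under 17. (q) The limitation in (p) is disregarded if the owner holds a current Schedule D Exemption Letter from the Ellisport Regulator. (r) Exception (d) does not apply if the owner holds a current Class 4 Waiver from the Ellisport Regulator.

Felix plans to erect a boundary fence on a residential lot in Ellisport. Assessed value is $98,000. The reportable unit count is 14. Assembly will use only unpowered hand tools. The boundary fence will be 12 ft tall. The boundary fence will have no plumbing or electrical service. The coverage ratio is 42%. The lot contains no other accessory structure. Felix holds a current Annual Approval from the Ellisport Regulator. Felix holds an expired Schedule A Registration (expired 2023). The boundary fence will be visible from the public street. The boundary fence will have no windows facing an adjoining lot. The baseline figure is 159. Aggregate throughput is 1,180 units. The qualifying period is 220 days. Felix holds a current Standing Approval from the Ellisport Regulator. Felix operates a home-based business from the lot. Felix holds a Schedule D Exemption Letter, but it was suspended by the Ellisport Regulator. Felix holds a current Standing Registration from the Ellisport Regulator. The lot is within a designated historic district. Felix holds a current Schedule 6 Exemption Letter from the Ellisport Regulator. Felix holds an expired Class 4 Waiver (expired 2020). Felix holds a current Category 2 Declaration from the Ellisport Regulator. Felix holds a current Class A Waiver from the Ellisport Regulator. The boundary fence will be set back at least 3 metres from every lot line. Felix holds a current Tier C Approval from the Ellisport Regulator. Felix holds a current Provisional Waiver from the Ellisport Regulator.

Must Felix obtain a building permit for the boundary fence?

No — exception (b) applies; Felix does not need a building permit.

Exception (a) requires that the coverage ratio is at least 44%; but the coverage ratio is 42%, short of 44%, so (a) is unavailable.
Exception (b)'s conditions are all satisfied: assembly uses only hand tools; the lot has no other accessory structure; the baseline figure is 159, less than the 169 limit. Considering the limiting provisions: (h) operates (a current Annual Approval is held), but is overridden by (i): (i) is triggered — a current Standing Approval is held. (j) would limit (i) — a current Category 2 Declaration is held — but (k) sets (j) aside: (k) applies — a home-based business operates on the lot. (l) is triggered (aggregate throughput is 1,180 units, under the 1,350 units limit), but yields to (m): (m) operates — the lot is in a historic district. (n) is engaged (a current Tier C Approval is held), but yields to (o): (o) operates against (n): the qualifying period is 220 days, under the 255 days limit. (b) remains available.
Exception (c): the structure's height is 12 ft, less than the 13 ft limit; a current Provisional Waiver is held — every condition holds. Turning to paragraphs (p)–(q): (p) operates against (c): the reportable unit count is 14, under the 17 limit. (q), which would lift (p), does not operate here — there is no Schedule D Exemption Letter in force. (c) is therefore removed.
Exception (d) fails — there is no Schedule A Registration in force.
Exception (e) requires that the structure will not be visible from the public street; but the structure will be visible from the street, so (e) is unavailable.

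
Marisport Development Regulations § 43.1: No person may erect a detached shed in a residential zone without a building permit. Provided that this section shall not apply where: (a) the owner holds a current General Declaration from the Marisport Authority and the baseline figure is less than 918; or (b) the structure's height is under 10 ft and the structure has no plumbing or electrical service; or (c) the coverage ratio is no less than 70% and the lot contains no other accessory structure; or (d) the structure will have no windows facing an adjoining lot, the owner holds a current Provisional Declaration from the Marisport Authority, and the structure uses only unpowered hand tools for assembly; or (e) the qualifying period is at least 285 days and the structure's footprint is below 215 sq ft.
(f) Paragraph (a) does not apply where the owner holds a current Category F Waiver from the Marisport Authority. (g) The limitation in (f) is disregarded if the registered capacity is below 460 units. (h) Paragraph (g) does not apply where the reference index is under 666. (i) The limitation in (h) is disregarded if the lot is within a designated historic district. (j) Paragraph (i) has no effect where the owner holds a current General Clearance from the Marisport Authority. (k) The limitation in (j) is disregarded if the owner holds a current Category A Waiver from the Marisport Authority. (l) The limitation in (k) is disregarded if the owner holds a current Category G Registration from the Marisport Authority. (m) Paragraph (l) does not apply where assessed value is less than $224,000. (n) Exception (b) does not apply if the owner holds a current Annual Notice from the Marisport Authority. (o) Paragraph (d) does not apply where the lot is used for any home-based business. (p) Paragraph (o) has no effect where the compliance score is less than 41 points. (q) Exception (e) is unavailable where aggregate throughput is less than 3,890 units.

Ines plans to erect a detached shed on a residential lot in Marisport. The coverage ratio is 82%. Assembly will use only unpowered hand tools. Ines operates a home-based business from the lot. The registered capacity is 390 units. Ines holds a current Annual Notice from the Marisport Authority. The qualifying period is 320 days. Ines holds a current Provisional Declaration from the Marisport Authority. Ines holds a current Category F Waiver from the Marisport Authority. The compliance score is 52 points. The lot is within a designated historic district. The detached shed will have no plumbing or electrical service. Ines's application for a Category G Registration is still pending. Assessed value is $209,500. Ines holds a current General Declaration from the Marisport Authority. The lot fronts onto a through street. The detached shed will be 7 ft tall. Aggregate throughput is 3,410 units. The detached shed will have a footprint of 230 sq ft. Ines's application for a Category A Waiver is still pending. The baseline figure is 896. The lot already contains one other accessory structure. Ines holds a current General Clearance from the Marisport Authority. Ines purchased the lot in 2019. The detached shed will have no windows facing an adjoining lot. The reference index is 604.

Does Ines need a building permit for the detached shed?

Exception (a): a current General Declaration is held; the baseline figure is 896, less than the 918 limit — every condition holds. But: (f) operates against (a): a current Category F Waiver is held. (g) is engaged (the registered capacity is 390 units, below the 460 units limit), but yields to (h): (h) is triggered — the reference index is 604, under the 666 limit. (i) applies (the lot is in a historic district), but is set aside by (j): (j) operates — a current General Clearance is held. (k), which would lift (j), is not triggered — there is no Category A Waiver in force. So (a) is unavailable.
Exception (b)'s conditions are all satisfied: the structure's height is 7 ft, under the 10 ft limit; there is no plumbing or electrical service. But: (n) is triggered — a current Annual Notice is held. (b) is therefore removed.
Exception (c) fails — the lot already has another accessory structure.
Exception (d)'s conditions are all satisfied: no windows face an adjoining lot; a current Provisional Declaration is held; assembly uses only hand tools. However, paragraphs (o)–(p) must be considered: (o) is triggered — a home-based business operates on the lot. (p) is not triggered (the compliance score is 52 points, not less than 41 points), so (o) stands. (d) is therefore removed.
Exception (e) does not apply: the structure's footprint is 230 sq ft, not below 215 sq ft.
Every exception is unavailable, so the rule governs.

Yes — Ines must obtain a building permit.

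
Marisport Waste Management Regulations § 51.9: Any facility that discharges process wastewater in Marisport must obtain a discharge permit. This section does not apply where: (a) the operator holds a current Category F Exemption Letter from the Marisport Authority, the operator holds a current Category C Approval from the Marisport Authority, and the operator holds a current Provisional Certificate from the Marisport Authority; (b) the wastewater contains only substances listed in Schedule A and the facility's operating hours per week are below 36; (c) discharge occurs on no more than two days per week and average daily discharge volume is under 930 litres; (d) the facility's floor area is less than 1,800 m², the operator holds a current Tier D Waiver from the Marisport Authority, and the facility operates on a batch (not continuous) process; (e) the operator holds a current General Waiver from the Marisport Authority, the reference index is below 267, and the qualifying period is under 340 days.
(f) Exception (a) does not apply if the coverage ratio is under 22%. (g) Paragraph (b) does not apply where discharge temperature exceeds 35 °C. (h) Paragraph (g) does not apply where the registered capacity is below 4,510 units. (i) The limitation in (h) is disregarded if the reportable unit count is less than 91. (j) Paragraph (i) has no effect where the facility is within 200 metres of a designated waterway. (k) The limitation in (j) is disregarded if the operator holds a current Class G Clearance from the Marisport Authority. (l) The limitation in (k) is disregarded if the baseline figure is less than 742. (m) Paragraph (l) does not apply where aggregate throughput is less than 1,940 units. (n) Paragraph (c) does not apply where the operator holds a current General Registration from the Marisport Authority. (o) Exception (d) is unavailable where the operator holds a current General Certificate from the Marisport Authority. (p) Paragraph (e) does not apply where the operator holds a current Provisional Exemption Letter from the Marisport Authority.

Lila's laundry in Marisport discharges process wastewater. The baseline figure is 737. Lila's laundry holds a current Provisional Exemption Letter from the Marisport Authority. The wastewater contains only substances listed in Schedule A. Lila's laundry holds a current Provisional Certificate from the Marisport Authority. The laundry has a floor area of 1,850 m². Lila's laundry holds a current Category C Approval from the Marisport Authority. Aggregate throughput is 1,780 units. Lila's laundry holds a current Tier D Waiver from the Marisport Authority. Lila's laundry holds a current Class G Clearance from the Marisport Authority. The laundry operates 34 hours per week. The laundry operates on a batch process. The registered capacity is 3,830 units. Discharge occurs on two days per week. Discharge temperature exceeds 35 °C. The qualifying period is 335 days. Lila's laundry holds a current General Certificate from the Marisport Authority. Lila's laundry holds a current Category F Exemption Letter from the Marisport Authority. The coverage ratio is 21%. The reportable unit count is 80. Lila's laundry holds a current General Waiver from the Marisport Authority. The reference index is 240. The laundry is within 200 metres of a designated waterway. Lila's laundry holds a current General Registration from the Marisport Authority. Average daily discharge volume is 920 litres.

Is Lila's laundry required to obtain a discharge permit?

Yes — Lila's laundry must obtain a discharge permit.

Exception (a)'s conditions are all satisfied: a current Category F Exemption Letter is held; a current Category C Approval is held; a current Provisional Certificate is held. But applying paragraph (f): (f) operates against (a): the coverage ratio is 21%, under the 22% limit. Exception (a) does not apply.
Exception (b) is satisfied on its face — the wastewater is Schedule-A-only; the facility's operating hours per week are 34, below the 36 limit. But applying paragraphs (g)–(m): (g) operates against (b): discharge temperature exceeds 35 °C. (h) applies (the registered capacity is 3,830 units, below the 4,510 units limit), but is itself disapplied by (i): (i) applies — the reportable unit count is 80, less than the 91 limit. (j) is triggered (the laundry is within 200 m of a designated waterway), but is overridden by (k): (k) applies — a current Class G Clearance is held. (l) would limit (k) — the baseline figure is 737, less than the 742 limit — but (m) sets (l) aside: (m) operates against (l): aggregate throughput is 1,780 units, less than the 1,940 units limit. So (b) is unavailable.
Exception (c)'s conditions are all satisfied: discharge occurs on no more than two days per week; average daily discharge volume is 920 litres, under the 930 litres limit. Turning to paragraph (n): (n) operates against (c): a current General Registration is held. So (c) is unavailable.
Exception (d) requires that the facility's floor area is less than 1,800 m²; but the facility's floor area is 1,850 m², not less than 1,800 m², so (d) is unavailable.
Exception (e)'s conditions are all satisfied: a current General Waiver is held; the reference index is 240, below the 267 limit; the qualifying period is 335 days, under the 340 days limit. But applying paragraph (p): (p) operates against (e): a current Provisional Exemption Letter is held. So (e) is unavailable.
Every exception is unavailable, so the rule governs.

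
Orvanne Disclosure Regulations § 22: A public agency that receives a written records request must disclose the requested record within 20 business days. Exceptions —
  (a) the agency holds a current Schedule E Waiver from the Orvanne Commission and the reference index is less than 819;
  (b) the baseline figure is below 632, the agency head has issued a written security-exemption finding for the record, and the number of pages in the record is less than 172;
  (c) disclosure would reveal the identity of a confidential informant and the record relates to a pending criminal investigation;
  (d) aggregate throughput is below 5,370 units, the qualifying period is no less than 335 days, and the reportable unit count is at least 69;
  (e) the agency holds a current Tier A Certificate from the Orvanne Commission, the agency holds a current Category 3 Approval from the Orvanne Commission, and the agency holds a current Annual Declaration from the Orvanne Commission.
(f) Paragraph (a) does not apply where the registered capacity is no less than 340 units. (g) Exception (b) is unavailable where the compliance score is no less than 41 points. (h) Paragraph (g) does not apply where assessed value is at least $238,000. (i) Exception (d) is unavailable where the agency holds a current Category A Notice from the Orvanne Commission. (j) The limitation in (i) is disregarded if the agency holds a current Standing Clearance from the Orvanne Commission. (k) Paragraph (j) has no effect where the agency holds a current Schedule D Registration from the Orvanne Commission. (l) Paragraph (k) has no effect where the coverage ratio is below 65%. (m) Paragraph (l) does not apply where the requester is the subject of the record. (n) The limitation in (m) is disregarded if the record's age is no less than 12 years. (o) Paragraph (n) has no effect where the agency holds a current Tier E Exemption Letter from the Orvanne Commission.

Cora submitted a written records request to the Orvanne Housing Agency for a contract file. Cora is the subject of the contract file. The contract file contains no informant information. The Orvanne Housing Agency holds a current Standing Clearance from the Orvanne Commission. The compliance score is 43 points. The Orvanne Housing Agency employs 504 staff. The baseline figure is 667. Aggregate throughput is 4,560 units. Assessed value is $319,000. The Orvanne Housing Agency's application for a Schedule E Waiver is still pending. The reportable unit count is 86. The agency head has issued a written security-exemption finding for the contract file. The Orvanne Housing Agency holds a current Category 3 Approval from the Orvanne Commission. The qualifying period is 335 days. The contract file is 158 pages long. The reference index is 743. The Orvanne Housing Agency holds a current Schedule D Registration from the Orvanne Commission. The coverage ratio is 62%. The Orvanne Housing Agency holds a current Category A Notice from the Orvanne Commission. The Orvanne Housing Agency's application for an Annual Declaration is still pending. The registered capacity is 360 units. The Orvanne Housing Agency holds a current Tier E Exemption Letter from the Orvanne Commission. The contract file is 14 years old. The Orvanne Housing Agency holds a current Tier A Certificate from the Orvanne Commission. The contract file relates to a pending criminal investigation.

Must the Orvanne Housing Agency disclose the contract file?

Exception (a) does not apply: the Schedule E Waiver is not current.
Exception (b) requires that the baseline figure is below 632; but the baseline figure is 667, not below 632, so (b) is unavailable.
Exception (c) fails — the contract file contains no informant information.
Exception (d): aggregate throughput is 4,560 units, below the 5,370 units limit; the qualifying period is 335 days, meeting the 335 days threshold; the reportable unit count is 86, meeting the 69 threshold — every condition holds. But applying paragraphs (i)–(o): (i) applies — a current Category A Notice is held. (j) would limit (i) — a current Standing Clearance is held — but (k) sets (j) aside: (k) operates — a current Schedule D Registration is held. (l) would limit (k) — the coverage ratio is 62%, below the 65% limit — but (m) sets (l) aside: (m) operates against (l): Cora is the subject of the contract file. (n) would limit (m) — the record's age is 14 years, meeting the 12 years threshold — but (o) sets (n) aside: (o) applies — a current Tier E Exemption Letter is held. (d) is therefore removed.
Exception (e) does not apply: the Annual Declaration is not current.
No exception displaces § 22.

Yes — the Orvanne Housing Agency must disclose the contract file.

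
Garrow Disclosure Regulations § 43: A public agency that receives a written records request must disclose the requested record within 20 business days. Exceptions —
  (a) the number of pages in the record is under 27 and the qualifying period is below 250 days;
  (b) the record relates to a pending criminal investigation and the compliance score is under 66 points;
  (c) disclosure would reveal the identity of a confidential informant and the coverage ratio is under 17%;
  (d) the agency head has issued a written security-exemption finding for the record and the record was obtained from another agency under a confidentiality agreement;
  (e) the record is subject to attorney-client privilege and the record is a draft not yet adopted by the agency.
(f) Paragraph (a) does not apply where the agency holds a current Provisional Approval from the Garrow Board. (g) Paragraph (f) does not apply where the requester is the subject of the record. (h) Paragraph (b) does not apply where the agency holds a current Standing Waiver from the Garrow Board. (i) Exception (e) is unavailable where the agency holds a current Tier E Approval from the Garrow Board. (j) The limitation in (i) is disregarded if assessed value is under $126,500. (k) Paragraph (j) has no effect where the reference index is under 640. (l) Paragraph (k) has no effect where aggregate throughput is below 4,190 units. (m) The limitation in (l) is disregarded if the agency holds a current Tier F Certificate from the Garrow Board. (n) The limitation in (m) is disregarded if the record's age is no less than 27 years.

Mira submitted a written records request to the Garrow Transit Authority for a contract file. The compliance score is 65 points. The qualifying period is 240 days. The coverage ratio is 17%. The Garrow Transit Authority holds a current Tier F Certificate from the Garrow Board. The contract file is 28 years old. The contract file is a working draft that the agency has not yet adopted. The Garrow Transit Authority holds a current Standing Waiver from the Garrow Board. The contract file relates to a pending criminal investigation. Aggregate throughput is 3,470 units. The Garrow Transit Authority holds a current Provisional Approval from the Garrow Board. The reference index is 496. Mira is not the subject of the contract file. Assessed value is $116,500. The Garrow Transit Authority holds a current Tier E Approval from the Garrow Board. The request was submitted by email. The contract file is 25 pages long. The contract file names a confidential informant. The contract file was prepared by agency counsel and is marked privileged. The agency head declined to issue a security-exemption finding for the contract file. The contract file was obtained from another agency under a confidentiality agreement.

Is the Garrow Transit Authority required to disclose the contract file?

Exception (a) is satisfied on its face — the number of pages in the record is 25, under the 27 limit; the qualifying period is 240 days, below the 250 days limit. But applying paragraphs (f)–(g): (f) operates — a current Provisional Approval is held. (g), which would lift (f), is not engaged — Mira is not the subject of the contract file. So (a) is unavailable.
Exception (b)'s conditions are all satisfied: the contract file relates to a pending investigation; the compliance score is 65 points, under the 66 points limit. But: (h) operates against (b): a current Standing Waiver is held. So (b) is unavailable.
Exception (c) fails — the coverage ratio is 17%, not under 17%.
Exception (d) fails — the agency head declined to issue a security-exemption finding.
Exception (e): the contract file is privileged; the contract file is an unadopted draft — every condition holds. Applying paragraphs (i)–(n): (i) would limit (e) — a current Tier E Approval is held — but (j) sets (i) aside: (j) operates — assessed value is $116,500, under the $126,500 limit. (k) applies (the reference index is 496, under the 640 limit), but is set aside by (l): (l) is triggered — aggregate throughput is 3,470 units, below the 4,190 units limit. (m) would limit (l) — a current Tier F Certificate is held — but (n) sets (m) aside: (n) operates — the record's age is 28 years, meeting the 27 years threshold. So (e) applies.

No — exception (e) applies; the Garrow Transit Authority is not required to disclose the contract file.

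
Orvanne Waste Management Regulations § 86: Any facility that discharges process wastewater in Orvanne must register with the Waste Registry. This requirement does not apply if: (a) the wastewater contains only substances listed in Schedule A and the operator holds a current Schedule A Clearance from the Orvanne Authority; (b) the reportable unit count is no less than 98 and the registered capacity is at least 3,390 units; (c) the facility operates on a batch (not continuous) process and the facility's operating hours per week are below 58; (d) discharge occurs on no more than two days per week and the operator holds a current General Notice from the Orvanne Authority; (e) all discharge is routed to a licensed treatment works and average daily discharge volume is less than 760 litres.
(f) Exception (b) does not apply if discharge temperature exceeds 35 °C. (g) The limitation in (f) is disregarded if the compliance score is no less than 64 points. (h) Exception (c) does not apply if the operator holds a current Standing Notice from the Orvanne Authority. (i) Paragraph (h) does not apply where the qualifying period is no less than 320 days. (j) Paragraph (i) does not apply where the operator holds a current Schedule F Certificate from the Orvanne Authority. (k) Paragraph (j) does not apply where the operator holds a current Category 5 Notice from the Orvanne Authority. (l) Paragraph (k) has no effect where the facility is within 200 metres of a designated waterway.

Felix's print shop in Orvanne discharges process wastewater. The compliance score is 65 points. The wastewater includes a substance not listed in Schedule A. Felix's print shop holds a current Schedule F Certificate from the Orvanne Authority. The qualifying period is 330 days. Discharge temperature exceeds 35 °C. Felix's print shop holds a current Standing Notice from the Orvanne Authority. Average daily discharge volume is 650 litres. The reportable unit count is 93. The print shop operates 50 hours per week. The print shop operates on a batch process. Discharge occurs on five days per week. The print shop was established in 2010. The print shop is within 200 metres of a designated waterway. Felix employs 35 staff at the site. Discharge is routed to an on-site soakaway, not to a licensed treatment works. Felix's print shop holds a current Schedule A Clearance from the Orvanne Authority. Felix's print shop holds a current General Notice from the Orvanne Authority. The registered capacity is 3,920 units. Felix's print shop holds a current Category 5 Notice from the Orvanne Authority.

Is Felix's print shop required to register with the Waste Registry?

Exception (a) does not apply: the wastewater includes a non-Schedule-A substance.
Exception (b) fails — the reportable unit count is 93, short of 98.
Exception (c)'s conditions are all satisfied: the facility operates on a batch process; the facility's operating hours per week are 50, below the 58 limit. But applying paragraphs (h)–(l): (h) operates against (c): a current Standing Notice is held. (i) would limit (h) — the qualifying period is 330 days, meeting the 320 days threshold — but (j) sets (i) aside: (j) operates against (i): a current Schedule F Certificate is held. (k) would limit (j) — a current Category 5 Notice is held — but (l) sets (k) aside: (l) operates against (k): the print shop is within 200 m of a designated waterway. (c) is therefore removed.
Exception (d) fails — discharge occurs on five days per week.
Exception (e) does not apply: discharge is not routed to a licensed treatment works.
No exception applies. The general rule governs.

Yes — Felix's print shop must register with the Waste Registry.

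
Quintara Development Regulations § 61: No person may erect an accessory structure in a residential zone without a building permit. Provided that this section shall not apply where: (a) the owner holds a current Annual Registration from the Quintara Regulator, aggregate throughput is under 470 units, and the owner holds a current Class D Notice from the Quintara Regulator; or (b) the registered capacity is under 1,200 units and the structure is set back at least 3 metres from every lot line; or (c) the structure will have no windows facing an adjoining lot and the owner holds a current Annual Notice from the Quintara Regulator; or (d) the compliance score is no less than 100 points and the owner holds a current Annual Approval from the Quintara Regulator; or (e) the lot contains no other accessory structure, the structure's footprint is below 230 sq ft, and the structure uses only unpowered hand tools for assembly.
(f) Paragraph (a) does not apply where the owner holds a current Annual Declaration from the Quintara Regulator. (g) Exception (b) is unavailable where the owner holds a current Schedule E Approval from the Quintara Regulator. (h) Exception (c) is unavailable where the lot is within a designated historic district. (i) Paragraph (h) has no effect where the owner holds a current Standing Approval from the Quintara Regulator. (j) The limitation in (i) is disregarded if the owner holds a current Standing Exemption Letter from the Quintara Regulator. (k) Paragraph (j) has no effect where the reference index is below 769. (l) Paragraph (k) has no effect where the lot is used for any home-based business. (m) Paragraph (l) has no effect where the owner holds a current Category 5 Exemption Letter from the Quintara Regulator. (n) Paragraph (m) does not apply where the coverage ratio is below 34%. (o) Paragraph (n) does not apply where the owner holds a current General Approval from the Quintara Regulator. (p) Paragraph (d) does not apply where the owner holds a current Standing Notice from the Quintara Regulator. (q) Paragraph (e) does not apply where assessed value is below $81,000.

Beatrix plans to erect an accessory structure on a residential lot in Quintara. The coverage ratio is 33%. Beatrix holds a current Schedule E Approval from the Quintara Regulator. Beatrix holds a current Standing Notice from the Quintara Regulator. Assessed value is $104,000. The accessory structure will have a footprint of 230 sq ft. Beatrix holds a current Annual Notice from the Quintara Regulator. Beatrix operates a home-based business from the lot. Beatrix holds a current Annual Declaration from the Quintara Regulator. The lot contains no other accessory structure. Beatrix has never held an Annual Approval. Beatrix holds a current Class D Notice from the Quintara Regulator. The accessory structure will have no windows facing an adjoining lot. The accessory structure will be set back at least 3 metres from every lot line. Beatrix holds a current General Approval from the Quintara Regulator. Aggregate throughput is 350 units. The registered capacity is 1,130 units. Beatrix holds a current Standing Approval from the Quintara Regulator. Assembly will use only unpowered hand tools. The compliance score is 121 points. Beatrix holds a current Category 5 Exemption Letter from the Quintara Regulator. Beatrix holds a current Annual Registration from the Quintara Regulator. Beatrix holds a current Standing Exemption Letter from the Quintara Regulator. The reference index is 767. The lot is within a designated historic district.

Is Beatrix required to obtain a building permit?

No — exception (c) applies; Beatrix does not need a building permit.

Exception (a) is satisfied on its face — a current Annual Registration is held; aggregate throughput is 350 units, under the 470 units limit; a current Class D Notice is held. However, paragraph (f) must be considered: (f) applies — a current Annual Declaration is held. Exception (a) does not apply.
Exception (b): the registered capacity is 1,130 units, under the 1,200 units limit; the setback is at least 3 m on every side — every condition holds. But: (g) is triggered — a current Schedule E Approval is held. So (b) is unavailable.
Exception (c): no windows face an adjoining lot; a current Annual Notice is held — every condition holds. As to paragraphs (h)–(o): (h) is engaged (the lot is in a historic district), but is set aside by (i): (i) is triggered — a current Standing Approval is held. (j) applies (a current Standing Exemption Letter is held), but is displaced by (k): (k) operates against (j): the reference index is 767, below the 769 limit. (l) operates (a home-based business operates on the lot), but yields to (m): (m) operates against (l): a current Category 5 Exemption Letter is held. (n) would limit (m) — the coverage ratio is 33%, below the 34% limit — but (o) sets (n) aside: (o) operates against (n): a current General Approval is held. Exception (c) stands.
Exception (d) does not apply: there is no Annual Approval in force.
Exception (e) does not apply: the structure's footprint is 230 sq ft, not below 230 sq ft.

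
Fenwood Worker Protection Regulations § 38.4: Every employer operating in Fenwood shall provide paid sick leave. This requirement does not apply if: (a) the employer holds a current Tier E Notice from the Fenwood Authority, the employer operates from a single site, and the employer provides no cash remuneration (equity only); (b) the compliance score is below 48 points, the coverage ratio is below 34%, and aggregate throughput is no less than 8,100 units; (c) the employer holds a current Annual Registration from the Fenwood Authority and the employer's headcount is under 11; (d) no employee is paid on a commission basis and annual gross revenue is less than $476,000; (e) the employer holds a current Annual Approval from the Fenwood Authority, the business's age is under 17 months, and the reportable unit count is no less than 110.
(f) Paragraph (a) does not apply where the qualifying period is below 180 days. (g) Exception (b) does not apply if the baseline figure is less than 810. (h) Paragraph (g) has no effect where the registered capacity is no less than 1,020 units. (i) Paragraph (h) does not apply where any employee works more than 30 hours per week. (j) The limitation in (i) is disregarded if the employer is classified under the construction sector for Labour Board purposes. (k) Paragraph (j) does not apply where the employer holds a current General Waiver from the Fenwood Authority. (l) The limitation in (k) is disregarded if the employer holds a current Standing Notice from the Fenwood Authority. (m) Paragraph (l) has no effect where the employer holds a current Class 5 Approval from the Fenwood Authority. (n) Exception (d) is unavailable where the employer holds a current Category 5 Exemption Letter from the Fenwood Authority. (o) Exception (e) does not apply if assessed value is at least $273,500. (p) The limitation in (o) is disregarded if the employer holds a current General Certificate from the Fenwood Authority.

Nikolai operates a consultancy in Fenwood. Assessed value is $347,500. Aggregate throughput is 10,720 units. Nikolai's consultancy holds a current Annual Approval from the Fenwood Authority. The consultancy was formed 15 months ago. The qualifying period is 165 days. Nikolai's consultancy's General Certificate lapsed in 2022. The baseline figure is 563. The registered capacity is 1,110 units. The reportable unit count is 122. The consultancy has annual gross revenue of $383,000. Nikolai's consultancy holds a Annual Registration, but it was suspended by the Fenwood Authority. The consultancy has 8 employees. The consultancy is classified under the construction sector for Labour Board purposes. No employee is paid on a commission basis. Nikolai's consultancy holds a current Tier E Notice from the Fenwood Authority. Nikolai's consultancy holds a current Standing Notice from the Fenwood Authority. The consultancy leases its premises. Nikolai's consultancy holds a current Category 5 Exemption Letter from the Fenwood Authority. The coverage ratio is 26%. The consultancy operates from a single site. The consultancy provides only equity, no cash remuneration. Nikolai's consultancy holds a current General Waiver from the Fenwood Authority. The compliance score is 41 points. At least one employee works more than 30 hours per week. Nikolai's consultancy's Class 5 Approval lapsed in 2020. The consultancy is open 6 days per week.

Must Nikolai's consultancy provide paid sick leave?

Exception (a) is satisfied on its face — a current Tier E Notice is held; the employer operates from a single site; remuneration is equity-only. Turning to paragraph (f): (f) operates — the qualifying period is 165 days, below the 180 days limit. (a) is therefore removed.
Exception (b): the compliance score is 41 points, below the 48 points limit; the coverage ratio is 26%, below the 34% limit; aggregate throughput is 10,720 units, meeting the 8,100 units threshold — every condition holds. Under paragraphs (g)–(m): (g) is engaged (the baseline figure is 563, less than the 810 limit), but is set aside by (h): (h) operates against (g): the registered capacity is 1,110 units, meeting the 1,020 units threshold. (i) is engaged (at least one employee exceeds 30 hours/week), but is displaced by (j): (j) is triggered — the consultancy is classified under the construction sector. (k) would limit (j) — a current General Waiver is held — but (l) sets (k) aside: (l) operates against (k): a current Standing Notice is held. (m) is not triggered (the Class 5 Approval is not current), so (l) stands. Exception (b) stands.
Exception (c) fails — no current Annual Registration is held.
Exception (d)'s conditions are all satisfied: no employee is paid on commission; annual gross revenue is $383,000, less than the $476,000 limit. Turning to paragraph (n): (n) operates against (d): a current Category 5 Exemption Letter is held. So (d) is unavailable.
Exception (e): a current Annual Approval is held; the business's age is 15 months, under the 17 months limit; the reportable unit count is 122, meeting the 110 threshold — every condition holds. But: (o) is engaged — assessed value is $347,500, meeting the $273,500 threshold. (p), which would lift (o), does not operate here — there is no General Certificate in force. (e) is therefore removed.

No — exception (b) applies; Nikolai's consultancy is not required to provide paid sick leave.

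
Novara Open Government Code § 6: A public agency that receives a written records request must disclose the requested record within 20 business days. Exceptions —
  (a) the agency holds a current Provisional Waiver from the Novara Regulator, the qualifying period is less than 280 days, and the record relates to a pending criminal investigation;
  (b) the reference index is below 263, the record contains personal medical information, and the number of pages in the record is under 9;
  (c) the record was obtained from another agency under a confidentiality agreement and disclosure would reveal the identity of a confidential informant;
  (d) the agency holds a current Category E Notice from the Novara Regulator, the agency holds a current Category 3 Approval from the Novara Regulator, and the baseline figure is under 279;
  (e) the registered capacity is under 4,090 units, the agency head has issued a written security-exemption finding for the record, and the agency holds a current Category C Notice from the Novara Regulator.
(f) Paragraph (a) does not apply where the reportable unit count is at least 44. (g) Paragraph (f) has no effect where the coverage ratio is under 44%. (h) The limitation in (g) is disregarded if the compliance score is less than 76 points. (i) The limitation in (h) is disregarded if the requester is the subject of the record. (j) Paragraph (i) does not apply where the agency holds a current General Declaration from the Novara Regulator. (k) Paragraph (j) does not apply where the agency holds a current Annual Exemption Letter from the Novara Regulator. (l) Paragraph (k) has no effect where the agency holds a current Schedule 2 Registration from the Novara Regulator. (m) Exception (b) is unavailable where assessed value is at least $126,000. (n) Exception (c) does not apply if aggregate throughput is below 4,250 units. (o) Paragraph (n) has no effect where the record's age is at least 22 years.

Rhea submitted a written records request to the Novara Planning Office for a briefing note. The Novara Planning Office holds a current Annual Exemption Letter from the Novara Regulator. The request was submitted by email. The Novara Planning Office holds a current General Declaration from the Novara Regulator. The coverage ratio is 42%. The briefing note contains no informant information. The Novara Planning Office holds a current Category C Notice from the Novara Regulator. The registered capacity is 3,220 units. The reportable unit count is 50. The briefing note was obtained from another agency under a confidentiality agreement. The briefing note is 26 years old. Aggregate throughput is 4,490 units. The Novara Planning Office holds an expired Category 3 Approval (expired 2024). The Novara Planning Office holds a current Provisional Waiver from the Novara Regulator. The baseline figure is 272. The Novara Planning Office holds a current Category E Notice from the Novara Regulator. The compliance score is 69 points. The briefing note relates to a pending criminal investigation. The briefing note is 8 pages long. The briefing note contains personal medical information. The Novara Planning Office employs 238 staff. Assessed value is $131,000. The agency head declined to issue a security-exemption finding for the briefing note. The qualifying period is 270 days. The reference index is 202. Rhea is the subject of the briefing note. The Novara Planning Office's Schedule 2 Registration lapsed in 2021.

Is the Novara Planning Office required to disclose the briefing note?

Exception (a)'s conditions are all satisfied: a current Provisional Waiver is held; the qualifying period is 270 days, less than the 280 days limit; the briefing note relates to a pending investigation. Applying paragraphs (f)–(l): (f) operates (the reportable unit count is 50, meeting the 44 threshold), but is itself disapplied by (g): (g) operates against (f): the coverage ratio is 42%, under the 44% limit. (h) would limit (g) — the compliance score is 69 points, less than the 76 points limit — but (i) sets (h) aside: (i) operates against (h): Rhea is the subject of the briefing note. (j) would limit (i) — a current General Declaration is held — but (k) sets (j) aside: (k) operates against (j): a current Annual Exemption Letter is held. (l) is inapplicable (no current Schedule 2 Registration is held), so (k) stands. So (a) applies.
Exception (b): the reference index is 202, below the 263 limit; the briefing note contains personal medical information; the number of pages in the record is 8, under the 9 limit — every condition holds. However, paragraph (m) must be considered: (m) applies — assessed value is $131,000, meeting the $126,000 threshold. Exception (b) does not apply.
Exception (c) requires that disclosure would reveal the identity of a confidential informant; but the briefing note contains no informant information, so (c) is unavailable.
Exception (d) requires that the agency holds a current Category 3 Approval from the Novara Regulator; but the Category 3 Approval is not current, so (d) is unavailable.
Exception (e) requires that the agency head has issued a written security-exemption finding for the record; but the agency head declined to issue a security-exemption finding, so (e) is unavailable.

No — exception (a) applies; the Novara Planning Office is not required to disclose the briefing note.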